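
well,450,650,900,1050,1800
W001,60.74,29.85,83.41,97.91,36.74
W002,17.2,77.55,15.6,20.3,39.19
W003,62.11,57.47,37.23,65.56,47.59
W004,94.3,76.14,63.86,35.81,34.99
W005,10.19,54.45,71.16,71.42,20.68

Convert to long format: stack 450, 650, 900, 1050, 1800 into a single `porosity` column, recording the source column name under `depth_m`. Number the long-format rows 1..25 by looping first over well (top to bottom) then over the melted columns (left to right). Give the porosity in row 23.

25 rows total (5 × 5). Row 23: index ⌊(23-1)/5⌋ = 4 into well → W005; (23-1) mod 5 = 2 into the melted columns → 900.
So row 23 is (W005, 900, 71.16); porosity = 71.16.

71.16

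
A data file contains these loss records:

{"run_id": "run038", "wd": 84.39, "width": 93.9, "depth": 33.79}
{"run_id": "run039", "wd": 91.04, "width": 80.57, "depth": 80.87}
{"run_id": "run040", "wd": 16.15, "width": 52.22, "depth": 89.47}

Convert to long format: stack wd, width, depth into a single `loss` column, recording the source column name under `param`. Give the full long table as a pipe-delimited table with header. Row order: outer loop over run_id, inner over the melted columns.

Each (run_id, column) pair becomes one row: 3 × 3 = 9 rows.
For example, (run038, wd) → loss=84.39.

| run_id | param | loss |
| run038 | wd | 84.39 |
| run038 | width | 93.9 |
| run038 | depth | 33.79 |
| run039 | wd | 91.04 |
| run039 | width | 80.57 |
| run039 | depth | 80.87 |
| run040 | wd | 16.15 |
| run040 | width | 52.22 |
| run040 | depth | 89.47 |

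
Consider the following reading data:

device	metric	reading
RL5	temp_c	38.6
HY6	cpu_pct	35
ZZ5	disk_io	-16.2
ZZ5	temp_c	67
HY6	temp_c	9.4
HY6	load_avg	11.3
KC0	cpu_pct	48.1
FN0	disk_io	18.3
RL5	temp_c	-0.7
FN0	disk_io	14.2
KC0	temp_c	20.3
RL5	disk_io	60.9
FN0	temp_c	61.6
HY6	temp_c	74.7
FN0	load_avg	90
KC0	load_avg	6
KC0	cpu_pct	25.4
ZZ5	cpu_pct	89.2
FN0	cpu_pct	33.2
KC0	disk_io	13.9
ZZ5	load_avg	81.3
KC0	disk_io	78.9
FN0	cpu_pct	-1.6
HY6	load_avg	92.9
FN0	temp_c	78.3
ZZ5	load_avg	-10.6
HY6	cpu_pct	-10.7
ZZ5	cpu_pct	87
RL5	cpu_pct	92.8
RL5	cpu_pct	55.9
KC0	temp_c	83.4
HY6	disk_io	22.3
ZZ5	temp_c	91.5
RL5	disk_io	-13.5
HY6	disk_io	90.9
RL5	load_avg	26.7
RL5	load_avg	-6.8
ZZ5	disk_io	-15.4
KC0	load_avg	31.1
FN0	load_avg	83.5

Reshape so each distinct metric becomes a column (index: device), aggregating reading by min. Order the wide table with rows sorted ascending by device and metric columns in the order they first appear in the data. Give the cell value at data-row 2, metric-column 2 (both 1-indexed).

With rows sorted ascending by device, row 2 is device=HY6. metric columns in first-appearance order: temp_c, cpu_pct, disk_io, load_avg; column 2 is cpu_pct.
Long rows with device=HY6, metric=cpu_pct: min(35, -10.7) = -10.7.

-10.7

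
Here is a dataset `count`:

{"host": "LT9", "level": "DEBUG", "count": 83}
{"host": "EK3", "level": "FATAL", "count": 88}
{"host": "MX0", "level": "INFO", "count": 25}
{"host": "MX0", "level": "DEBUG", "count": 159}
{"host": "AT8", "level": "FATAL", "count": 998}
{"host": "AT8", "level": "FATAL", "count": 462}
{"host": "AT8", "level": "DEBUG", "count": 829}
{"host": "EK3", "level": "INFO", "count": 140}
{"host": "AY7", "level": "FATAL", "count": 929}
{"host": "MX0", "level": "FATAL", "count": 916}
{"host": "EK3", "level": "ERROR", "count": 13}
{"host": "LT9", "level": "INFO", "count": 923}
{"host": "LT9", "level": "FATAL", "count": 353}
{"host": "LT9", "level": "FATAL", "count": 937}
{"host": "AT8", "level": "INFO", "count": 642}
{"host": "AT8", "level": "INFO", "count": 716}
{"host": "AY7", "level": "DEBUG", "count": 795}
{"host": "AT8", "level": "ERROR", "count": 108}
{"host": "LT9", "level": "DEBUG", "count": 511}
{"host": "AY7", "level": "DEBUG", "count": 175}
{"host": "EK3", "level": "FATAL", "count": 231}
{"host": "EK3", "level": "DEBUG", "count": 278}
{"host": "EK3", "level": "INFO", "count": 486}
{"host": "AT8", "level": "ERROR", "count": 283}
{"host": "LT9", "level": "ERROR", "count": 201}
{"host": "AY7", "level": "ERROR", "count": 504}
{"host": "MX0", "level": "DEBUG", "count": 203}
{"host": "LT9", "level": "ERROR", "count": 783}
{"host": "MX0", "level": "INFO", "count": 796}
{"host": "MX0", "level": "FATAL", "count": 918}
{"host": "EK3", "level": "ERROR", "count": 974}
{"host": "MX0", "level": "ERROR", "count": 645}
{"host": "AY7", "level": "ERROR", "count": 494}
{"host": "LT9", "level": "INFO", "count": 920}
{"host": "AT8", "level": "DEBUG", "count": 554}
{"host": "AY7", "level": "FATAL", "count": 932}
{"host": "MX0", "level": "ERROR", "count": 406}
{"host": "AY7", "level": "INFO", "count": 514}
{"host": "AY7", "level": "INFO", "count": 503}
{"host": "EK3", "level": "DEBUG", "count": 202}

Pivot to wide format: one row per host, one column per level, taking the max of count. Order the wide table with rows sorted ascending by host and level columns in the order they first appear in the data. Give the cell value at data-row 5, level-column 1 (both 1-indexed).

203

With rows sorted ascending by host, row 5 is host=MX0. level columns in first-appearance order: DEBUG, FATAL, INFO, ERROR; column 1 is DEBUG.
Long rows with host=MX0, level=DEBUG: max(159, 203) = 203.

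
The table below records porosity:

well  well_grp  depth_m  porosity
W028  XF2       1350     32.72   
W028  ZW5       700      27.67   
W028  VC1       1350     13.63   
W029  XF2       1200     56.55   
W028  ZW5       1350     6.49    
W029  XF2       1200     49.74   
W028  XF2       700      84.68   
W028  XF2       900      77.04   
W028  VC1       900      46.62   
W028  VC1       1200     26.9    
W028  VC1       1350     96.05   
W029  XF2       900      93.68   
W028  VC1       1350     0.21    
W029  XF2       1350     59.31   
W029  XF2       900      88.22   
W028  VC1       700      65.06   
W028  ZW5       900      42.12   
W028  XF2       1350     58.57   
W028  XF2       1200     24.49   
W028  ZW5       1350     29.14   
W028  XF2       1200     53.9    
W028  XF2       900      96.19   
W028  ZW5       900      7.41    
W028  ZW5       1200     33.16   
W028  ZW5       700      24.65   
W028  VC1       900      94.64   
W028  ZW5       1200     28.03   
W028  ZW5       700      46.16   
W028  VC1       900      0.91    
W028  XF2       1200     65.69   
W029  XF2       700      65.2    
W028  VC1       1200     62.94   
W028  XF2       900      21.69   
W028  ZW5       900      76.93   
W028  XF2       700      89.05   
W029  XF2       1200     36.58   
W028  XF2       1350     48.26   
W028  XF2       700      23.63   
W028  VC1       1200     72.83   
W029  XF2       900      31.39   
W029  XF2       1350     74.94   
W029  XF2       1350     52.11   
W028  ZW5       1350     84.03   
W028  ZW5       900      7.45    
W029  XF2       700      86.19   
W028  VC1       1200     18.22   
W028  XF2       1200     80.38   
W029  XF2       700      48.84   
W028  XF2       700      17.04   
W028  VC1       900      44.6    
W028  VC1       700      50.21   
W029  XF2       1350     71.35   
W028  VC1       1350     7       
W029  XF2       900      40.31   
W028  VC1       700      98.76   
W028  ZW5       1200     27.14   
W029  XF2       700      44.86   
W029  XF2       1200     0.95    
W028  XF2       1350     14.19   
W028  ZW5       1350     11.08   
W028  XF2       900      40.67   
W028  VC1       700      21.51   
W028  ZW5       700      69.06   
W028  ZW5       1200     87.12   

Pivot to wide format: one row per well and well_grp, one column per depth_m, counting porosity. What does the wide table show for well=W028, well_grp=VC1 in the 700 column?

4

Rows with well=W028, well_grp=VC1 and depth_m=700: porosity values are 65.06, 50.21, 98.76, 21.51.
4 rows match — count = 4.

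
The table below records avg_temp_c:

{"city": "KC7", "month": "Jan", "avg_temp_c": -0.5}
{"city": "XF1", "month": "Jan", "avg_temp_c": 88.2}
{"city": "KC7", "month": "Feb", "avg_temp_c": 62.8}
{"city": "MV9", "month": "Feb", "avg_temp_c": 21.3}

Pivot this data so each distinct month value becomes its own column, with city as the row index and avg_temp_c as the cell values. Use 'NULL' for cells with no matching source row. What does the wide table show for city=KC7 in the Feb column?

The long row with city=KC7, month=Feb has avg_temp_c=62.8.

62.8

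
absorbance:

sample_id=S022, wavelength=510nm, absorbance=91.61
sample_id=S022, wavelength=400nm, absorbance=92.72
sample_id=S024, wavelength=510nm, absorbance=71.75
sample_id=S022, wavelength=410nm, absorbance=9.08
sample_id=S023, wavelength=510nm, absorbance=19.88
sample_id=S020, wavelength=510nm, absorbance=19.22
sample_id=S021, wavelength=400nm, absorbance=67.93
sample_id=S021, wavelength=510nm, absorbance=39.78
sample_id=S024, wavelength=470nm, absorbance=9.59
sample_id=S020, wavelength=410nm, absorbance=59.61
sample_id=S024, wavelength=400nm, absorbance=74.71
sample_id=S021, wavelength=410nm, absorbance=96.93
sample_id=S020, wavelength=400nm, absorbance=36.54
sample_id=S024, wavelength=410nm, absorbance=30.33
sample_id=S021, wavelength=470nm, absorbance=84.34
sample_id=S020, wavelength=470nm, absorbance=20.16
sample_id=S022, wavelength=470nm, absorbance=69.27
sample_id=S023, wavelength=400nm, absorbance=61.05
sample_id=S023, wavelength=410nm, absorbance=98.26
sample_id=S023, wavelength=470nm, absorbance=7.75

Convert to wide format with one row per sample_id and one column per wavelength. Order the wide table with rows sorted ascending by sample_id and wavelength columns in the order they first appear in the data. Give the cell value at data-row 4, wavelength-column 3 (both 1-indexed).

98.26

With rows sorted ascending by sample_id, row 4 is sample_id=S023. wavelength columns in first-appearance order: 510nm, 400nm, 410nm, 470nm; column 3 is 410nm.
Long rows with sample_id=S023, wavelength=410nm: absorbance = 98.26.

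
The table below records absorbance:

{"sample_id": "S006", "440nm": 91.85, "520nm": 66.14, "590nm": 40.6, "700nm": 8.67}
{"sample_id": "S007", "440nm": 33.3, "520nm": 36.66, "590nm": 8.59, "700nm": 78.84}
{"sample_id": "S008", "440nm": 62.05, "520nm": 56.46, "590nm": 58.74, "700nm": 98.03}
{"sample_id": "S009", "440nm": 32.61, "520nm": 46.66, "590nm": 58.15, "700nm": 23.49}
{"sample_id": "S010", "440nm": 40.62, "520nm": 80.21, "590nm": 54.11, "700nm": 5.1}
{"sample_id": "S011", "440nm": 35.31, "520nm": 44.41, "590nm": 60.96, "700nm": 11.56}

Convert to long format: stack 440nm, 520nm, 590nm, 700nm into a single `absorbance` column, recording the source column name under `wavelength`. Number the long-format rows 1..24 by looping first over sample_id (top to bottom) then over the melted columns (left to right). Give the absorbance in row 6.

36.66

24 rows total (6 × 4). Row 6: index ⌊(6-1)/4⌋ = 1 into sample_id → S007; (6-1) mod 4 = 1 into the melted columns → 520nm.
So row 6 is (S007, 520nm, 36.66); absorbance = 36.66.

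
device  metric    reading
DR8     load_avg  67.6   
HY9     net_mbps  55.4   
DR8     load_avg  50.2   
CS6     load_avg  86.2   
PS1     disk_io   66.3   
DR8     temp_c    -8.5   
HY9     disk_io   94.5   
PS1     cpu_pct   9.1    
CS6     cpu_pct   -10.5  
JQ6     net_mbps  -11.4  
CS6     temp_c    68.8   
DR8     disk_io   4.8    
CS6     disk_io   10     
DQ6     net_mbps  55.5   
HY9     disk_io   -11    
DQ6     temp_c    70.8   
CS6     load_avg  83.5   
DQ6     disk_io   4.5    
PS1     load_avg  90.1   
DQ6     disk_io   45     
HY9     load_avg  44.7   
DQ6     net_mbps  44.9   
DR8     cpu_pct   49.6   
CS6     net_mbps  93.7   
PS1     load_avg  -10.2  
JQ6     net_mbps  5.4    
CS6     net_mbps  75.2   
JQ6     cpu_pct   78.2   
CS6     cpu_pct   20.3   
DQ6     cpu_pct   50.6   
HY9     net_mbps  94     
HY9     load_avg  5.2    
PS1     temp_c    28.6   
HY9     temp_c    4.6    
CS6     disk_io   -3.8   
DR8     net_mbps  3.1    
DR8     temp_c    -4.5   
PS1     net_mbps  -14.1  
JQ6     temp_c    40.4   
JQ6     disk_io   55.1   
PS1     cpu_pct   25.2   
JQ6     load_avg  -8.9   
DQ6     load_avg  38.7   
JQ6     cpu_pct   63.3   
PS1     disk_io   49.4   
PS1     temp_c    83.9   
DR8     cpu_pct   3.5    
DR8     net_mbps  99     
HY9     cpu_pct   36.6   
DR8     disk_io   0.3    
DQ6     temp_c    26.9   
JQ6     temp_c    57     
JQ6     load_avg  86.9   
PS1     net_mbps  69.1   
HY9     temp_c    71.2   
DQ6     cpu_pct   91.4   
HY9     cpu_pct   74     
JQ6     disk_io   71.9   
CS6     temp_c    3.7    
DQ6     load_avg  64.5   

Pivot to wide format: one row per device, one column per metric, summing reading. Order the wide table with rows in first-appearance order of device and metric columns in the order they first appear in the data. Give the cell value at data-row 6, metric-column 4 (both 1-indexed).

With rows in first-appearance order of device, row 6 is device=DQ6. metric columns in first-appearance order: load_avg, net_mbps, disk_io, temp_c, cpu_pct; column 4 is temp_c.
Long rows with device=DQ6, metric=temp_c: 70.8 + 26.9 = 97.7.

97.7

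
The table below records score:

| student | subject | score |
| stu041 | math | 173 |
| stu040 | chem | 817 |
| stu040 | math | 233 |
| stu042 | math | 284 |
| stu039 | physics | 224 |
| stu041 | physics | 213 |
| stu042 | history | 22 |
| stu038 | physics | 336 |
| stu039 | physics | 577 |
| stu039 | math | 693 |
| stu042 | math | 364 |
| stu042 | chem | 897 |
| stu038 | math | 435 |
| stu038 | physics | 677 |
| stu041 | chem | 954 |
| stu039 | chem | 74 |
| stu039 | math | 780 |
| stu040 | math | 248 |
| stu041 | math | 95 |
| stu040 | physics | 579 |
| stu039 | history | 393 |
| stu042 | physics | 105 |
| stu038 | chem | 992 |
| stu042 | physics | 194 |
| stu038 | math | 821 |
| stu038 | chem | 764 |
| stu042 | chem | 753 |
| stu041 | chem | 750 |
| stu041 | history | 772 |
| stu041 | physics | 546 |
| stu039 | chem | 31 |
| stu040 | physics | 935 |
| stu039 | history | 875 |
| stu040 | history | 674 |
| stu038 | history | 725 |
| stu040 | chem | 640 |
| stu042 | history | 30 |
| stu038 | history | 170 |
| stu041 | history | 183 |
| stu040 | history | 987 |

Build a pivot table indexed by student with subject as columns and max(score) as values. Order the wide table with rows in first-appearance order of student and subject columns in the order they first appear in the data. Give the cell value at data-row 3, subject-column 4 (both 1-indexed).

30

With rows in first-appearance order of student, row 3 is student=stu042. subject columns in first-appearance order: math, chem, physics, history; column 4 is history.
Long rows with student=stu042, subject=history: max(22, 30) = 30.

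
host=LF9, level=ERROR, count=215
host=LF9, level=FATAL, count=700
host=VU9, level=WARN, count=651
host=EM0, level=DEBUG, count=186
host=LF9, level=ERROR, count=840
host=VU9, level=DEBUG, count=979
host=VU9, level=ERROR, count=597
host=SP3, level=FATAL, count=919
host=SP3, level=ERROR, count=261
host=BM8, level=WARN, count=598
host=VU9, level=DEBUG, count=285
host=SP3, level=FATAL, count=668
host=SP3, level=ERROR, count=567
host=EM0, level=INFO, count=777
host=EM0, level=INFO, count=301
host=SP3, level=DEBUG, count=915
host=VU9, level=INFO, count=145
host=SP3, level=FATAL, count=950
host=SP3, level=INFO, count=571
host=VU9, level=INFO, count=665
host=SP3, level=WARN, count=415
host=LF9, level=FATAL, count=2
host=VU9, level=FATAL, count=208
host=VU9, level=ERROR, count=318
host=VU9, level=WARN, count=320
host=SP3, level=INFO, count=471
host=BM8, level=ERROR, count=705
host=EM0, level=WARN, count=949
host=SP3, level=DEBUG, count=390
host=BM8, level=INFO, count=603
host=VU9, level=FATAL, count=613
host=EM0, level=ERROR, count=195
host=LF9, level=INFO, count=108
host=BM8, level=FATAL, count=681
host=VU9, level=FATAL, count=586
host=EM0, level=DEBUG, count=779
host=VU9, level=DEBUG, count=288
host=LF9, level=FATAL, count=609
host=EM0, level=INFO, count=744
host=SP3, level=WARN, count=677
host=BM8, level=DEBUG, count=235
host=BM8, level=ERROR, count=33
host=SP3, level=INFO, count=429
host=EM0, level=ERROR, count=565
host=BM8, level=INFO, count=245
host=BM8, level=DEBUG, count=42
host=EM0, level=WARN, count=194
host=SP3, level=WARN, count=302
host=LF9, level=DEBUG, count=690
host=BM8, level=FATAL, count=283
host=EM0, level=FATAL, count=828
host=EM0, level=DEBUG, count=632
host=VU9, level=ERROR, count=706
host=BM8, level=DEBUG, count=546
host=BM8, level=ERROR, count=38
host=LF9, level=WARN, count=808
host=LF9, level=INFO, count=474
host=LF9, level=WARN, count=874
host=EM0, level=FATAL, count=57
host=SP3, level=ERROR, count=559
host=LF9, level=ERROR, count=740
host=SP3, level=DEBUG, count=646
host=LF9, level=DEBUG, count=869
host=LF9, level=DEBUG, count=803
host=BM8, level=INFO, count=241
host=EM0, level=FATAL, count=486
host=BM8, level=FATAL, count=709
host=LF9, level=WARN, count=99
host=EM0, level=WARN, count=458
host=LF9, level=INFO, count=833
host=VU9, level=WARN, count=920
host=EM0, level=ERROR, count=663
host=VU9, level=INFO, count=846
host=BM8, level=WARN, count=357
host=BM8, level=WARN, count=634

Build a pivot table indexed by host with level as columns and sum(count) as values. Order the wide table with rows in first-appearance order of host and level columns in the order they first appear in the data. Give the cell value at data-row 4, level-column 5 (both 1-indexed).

With rows in first-appearance order of host, row 4 is host=SP3. level columns in first-appearance order: ERROR, FATAL, WARN, DEBUG, INFO; column 5 is INFO.
Long rows with host=SP3, level=INFO: 571 + 471 + 429 = 1471.

1471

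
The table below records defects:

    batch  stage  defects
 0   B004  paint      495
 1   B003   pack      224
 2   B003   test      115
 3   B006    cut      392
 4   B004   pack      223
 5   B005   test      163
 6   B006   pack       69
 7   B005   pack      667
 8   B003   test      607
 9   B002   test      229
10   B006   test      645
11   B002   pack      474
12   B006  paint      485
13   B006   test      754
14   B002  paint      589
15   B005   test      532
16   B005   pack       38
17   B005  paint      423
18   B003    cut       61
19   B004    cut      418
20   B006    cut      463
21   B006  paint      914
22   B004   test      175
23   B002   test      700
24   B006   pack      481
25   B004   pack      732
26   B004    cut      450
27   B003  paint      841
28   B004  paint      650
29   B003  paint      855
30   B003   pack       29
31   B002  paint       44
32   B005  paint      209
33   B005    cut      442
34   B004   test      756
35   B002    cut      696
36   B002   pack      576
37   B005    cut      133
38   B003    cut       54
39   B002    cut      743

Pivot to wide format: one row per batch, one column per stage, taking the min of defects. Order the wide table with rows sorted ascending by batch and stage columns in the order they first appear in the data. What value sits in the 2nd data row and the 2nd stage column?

With rows sorted ascending by batch, row 2 is batch=B003. stage columns in first-appearance order: paint, pack, test, cut; column 2 is pack.
Long rows with batch=B003, stage=pack: min(224, 29) = 29.

29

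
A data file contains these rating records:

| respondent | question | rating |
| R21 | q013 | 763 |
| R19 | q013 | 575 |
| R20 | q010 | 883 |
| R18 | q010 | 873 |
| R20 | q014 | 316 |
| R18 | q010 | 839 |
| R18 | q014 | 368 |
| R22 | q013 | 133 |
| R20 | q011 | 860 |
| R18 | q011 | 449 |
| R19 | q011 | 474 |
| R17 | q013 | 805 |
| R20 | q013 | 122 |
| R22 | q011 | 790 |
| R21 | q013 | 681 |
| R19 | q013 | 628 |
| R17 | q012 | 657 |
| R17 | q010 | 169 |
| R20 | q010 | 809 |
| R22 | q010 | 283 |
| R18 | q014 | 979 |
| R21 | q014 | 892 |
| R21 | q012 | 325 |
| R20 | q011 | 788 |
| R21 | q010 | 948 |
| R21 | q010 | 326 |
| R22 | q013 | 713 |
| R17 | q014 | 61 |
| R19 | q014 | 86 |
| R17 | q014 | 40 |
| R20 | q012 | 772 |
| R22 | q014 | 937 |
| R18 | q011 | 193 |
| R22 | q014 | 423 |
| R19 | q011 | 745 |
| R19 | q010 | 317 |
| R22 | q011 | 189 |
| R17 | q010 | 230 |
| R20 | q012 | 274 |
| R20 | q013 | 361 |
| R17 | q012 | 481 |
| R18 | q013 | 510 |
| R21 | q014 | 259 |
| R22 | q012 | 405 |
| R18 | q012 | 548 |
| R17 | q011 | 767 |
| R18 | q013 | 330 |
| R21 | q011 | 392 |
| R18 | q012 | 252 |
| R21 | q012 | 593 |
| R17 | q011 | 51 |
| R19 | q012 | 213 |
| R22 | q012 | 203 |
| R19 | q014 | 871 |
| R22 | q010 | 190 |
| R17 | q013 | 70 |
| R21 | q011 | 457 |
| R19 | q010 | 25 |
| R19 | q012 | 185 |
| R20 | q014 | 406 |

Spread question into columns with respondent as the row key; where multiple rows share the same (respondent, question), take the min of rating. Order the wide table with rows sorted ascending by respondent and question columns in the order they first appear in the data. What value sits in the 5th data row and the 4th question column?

With rows sorted ascending by respondent, row 5 is respondent=R21. question columns in first-appearance order: q013, q010, q014, q011, q012; column 4 is q011.
Long rows with respondent=R21, question=q011: min(392, 457) = 392.

392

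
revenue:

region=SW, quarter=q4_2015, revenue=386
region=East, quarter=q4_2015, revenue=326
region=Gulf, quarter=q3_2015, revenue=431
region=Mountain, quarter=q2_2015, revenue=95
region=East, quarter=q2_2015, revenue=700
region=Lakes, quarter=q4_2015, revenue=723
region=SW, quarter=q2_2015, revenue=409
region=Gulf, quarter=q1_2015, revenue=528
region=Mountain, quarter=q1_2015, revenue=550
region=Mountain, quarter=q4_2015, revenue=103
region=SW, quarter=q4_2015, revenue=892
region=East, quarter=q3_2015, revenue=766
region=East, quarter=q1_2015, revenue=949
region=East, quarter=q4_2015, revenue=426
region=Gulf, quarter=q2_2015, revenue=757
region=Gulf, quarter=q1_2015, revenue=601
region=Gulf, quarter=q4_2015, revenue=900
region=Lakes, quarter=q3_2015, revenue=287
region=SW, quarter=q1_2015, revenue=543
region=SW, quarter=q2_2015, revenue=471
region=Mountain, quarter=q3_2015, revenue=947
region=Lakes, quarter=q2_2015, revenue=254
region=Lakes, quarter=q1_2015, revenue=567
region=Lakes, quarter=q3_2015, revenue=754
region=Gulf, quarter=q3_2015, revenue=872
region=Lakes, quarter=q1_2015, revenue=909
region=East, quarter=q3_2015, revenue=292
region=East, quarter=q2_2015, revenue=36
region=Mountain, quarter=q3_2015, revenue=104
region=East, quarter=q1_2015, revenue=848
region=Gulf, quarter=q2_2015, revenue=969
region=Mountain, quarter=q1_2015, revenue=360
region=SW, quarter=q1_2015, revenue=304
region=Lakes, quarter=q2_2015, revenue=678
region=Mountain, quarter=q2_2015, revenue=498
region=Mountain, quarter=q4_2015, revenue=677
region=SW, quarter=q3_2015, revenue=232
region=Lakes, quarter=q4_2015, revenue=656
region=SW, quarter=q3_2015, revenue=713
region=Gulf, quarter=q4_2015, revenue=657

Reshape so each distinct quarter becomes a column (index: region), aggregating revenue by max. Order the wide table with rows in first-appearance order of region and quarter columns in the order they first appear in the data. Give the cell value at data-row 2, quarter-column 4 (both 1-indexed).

949

With rows in first-appearance order of region, row 2 is region=East. quarter columns in first-appearance order: q4_2015, q3_2015, q2_2015, q1_2015; column 4 is q1_2015.
Long rows with region=East, quarter=q1_2015: max(949, 848) = 949.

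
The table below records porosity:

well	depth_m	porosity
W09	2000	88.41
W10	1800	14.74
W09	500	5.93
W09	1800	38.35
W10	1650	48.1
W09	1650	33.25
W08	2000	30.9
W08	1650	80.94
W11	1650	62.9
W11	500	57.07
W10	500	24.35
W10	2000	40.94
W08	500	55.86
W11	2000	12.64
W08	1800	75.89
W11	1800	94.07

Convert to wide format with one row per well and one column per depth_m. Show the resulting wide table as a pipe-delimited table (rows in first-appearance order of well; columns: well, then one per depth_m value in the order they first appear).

| well | 2000 | 1800 | 500 | 1650 |
| W09 | 88.41 | 38.35 | 5.93 | 33.25 |
| W10 | 40.94 | 14.74 | 24.35 | 48.1 |
| W08 | 30.9 | 75.89 | 55.86 | 80.94 |
| W11 | 12.64 | 94.07 | 57.07 | 62.9 |

Columns: well plus the 4 distinct depth_m values (2000, 1800, 500, 1650).
For example, row W09 column 2000 takes porosity=88.41 from the long row (W09, 2000).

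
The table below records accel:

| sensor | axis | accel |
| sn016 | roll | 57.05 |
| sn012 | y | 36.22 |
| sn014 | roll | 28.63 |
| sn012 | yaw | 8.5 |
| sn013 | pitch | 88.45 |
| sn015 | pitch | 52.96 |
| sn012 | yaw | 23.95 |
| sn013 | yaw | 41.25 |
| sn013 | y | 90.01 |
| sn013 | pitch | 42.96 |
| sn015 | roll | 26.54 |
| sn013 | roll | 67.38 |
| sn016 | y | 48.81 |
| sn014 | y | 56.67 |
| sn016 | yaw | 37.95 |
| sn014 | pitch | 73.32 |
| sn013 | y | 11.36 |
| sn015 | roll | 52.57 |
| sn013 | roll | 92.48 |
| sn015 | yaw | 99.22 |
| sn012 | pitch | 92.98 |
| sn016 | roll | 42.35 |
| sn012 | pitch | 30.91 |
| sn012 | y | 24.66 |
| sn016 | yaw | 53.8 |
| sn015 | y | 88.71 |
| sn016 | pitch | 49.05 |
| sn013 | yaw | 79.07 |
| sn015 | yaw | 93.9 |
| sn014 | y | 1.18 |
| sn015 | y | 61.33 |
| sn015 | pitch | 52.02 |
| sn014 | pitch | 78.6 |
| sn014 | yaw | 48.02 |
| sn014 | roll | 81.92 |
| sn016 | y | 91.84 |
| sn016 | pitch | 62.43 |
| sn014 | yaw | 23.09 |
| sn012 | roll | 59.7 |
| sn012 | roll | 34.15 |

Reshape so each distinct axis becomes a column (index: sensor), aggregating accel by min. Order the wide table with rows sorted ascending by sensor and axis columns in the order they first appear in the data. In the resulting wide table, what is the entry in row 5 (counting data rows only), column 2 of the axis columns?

With rows sorted ascending by sensor, row 5 is sensor=sn016. axis columns in first-appearance order: roll, y, yaw, pitch; column 2 is y.
Long rows with sensor=sn016, axis=y: min(48.81, 91.84) = 48.81.

48.81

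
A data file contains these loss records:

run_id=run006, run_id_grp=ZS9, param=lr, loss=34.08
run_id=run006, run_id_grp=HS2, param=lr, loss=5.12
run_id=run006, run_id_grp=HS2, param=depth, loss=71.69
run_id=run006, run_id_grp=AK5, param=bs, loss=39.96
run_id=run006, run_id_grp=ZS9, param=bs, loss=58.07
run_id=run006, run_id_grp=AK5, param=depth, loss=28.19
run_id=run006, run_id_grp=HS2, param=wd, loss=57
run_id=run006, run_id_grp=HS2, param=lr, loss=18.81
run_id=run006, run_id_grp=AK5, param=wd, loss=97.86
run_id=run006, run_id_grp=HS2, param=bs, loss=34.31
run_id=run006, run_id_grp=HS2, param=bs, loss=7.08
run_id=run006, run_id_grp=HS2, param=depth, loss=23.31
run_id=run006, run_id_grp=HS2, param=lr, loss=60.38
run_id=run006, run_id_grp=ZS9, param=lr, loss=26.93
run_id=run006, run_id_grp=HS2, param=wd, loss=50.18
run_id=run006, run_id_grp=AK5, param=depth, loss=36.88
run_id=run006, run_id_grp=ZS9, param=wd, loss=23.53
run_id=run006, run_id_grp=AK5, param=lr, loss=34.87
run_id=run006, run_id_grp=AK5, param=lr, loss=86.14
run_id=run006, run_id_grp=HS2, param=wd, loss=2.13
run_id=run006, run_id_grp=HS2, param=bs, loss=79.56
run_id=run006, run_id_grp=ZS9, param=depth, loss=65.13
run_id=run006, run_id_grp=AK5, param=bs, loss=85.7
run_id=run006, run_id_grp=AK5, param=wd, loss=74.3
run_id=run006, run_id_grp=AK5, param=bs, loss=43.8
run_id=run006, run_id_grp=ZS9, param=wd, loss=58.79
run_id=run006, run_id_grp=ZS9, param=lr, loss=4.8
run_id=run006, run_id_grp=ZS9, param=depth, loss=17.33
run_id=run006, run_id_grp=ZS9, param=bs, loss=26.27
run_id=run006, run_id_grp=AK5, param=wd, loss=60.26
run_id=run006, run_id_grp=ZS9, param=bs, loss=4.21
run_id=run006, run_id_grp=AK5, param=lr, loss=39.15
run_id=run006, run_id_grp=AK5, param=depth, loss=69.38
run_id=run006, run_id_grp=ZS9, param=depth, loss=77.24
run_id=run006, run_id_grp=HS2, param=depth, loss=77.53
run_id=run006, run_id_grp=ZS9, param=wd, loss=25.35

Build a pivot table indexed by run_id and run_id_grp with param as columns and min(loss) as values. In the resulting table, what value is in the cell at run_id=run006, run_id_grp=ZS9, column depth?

Rows with run_id=run006, run_id_grp=ZS9 and param=depth: loss values are 65.13, 17.33, 77.24.
min(65.13, 17.33, 77.24) = 17.33.

17.33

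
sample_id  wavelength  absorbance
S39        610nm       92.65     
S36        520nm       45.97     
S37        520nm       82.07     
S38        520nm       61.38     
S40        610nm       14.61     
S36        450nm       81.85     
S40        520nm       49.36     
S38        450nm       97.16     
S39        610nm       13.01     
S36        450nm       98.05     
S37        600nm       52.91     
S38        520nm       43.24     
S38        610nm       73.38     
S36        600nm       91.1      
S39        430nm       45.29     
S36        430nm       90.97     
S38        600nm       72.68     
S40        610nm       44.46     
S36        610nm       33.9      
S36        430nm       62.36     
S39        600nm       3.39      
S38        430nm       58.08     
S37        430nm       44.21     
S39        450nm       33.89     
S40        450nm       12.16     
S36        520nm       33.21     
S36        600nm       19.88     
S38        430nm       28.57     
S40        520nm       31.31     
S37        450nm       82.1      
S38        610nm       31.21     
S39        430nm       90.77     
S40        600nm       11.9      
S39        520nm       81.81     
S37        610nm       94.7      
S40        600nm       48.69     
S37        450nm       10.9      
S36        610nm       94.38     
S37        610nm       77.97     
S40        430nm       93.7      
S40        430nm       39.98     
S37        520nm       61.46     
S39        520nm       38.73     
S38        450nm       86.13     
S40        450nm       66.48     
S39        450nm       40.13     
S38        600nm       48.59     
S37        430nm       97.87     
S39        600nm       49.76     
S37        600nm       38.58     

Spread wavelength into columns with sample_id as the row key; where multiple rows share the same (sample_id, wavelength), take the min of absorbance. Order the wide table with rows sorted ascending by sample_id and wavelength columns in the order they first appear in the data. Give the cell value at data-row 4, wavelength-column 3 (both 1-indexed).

33.89

With rows sorted ascending by sample_id, row 4 is sample_id=S39. wavelength columns in first-appearance order: 610nm, 520nm, 450nm, 600nm, 430nm; column 3 is 450nm.
Long rows with sample_id=S39, wavelength=450nm: min(33.89, 40.13) = 33.89.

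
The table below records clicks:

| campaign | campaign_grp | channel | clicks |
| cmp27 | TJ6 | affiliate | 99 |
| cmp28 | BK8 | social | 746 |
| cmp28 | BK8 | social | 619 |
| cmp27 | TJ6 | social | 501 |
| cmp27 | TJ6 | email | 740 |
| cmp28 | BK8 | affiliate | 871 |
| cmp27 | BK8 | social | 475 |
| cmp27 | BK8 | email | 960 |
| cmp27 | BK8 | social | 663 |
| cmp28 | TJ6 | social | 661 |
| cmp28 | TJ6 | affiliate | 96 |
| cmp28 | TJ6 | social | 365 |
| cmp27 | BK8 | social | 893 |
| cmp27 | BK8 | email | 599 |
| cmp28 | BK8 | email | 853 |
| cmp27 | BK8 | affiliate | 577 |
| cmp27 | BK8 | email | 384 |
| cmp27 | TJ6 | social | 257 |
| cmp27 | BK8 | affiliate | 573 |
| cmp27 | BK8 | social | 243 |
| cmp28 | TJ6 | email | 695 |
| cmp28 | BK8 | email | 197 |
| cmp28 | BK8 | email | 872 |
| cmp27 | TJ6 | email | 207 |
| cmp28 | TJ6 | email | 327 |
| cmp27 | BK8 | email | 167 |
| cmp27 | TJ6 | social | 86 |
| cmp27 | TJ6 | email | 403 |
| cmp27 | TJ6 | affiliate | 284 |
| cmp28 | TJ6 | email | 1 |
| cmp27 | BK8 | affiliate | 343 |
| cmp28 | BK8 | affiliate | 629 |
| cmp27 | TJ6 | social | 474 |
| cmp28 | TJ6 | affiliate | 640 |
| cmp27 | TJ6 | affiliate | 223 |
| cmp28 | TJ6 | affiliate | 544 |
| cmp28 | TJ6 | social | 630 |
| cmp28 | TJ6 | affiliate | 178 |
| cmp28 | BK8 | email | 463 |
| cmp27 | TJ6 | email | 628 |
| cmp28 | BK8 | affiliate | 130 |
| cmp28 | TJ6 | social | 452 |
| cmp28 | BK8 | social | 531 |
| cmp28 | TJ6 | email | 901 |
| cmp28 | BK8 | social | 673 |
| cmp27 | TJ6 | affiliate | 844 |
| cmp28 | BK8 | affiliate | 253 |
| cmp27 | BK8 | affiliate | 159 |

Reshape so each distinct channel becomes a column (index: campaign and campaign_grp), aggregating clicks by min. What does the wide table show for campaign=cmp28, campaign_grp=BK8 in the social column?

531

Rows with campaign=cmp28, campaign_grp=BK8 and channel=social: clicks values are 746, 619, 531, 673.
min(746, 619, 531, 673) = 531.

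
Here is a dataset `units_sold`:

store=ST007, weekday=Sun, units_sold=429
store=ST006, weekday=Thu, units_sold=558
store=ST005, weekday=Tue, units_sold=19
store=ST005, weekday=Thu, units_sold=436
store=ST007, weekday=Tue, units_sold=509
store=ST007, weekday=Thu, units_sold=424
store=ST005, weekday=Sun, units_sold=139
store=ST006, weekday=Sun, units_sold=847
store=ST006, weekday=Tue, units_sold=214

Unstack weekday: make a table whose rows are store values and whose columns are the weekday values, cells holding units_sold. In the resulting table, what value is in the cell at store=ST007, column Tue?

Wide layout: rows indexed by store, columns are the 3 distinct weekday values (Sun, Thu, Tue).
Cell (store=ST007, weekday=Tue) draws from the long row where store=ST007 and weekday=Tue, which has units_sold=509.

509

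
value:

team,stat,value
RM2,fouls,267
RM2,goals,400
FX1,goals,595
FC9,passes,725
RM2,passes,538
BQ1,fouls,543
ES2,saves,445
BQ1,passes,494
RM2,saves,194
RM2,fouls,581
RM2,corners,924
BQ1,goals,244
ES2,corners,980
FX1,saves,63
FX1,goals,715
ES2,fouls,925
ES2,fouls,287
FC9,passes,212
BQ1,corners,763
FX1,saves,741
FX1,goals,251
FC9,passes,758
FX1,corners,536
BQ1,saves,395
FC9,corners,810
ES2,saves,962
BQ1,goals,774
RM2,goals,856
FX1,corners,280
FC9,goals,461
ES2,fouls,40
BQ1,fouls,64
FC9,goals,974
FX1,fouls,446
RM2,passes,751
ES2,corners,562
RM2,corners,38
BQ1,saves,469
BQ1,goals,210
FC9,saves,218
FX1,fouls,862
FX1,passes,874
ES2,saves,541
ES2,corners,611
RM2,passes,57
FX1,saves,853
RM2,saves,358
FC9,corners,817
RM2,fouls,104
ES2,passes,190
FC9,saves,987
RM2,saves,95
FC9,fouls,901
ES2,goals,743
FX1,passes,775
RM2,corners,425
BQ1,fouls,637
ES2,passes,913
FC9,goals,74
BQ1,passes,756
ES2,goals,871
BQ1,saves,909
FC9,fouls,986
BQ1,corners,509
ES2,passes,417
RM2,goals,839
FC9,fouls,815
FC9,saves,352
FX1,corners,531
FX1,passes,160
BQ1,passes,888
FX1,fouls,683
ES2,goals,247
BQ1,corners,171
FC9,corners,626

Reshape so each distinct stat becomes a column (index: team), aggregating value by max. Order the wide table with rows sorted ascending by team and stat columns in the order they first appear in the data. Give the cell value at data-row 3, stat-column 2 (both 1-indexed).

With rows sorted ascending by team, row 3 is team=FC9. stat columns in first-appearance order: fouls, goals, passes, saves, corners; column 2 is goals.
Long rows with team=FC9, stat=goals: max(461, 974, 74) = 974.

974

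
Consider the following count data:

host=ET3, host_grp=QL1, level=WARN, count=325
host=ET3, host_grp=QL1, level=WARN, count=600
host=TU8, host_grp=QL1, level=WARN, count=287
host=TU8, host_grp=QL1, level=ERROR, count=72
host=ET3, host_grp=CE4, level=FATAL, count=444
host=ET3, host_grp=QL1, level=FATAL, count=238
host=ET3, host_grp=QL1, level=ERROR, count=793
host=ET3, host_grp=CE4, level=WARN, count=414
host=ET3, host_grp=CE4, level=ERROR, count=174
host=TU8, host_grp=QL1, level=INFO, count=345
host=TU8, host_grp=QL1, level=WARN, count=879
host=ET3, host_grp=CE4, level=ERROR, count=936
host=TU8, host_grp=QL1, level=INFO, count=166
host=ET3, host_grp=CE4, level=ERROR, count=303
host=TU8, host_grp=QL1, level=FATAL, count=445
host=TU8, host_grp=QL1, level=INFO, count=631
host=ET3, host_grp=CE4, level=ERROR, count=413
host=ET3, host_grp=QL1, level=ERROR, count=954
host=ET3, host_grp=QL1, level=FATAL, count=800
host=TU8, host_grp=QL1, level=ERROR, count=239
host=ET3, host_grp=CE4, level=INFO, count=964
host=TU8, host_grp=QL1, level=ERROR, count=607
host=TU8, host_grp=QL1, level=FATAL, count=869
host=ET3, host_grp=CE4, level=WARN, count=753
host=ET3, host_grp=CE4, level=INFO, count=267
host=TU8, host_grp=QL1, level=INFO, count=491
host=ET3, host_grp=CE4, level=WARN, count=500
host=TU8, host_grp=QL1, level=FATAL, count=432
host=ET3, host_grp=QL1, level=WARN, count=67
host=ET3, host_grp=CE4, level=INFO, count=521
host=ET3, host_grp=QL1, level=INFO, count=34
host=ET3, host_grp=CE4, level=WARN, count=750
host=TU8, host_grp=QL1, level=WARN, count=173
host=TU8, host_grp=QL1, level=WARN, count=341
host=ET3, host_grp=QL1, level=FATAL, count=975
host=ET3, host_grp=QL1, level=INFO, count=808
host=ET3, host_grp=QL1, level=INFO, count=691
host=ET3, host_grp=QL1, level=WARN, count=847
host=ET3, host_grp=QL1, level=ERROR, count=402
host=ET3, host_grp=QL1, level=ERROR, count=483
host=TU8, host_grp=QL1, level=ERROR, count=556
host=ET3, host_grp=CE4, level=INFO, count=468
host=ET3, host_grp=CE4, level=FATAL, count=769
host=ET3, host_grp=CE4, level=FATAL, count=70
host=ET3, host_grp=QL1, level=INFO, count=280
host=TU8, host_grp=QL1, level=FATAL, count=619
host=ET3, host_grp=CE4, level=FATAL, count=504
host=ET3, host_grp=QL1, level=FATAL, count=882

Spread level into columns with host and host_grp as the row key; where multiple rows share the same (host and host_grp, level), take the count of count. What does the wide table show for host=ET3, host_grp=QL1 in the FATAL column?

4

Rows with host=ET3, host_grp=QL1 and level=FATAL: count values are 238, 800, 975, 882.
4 rows match — count = 4.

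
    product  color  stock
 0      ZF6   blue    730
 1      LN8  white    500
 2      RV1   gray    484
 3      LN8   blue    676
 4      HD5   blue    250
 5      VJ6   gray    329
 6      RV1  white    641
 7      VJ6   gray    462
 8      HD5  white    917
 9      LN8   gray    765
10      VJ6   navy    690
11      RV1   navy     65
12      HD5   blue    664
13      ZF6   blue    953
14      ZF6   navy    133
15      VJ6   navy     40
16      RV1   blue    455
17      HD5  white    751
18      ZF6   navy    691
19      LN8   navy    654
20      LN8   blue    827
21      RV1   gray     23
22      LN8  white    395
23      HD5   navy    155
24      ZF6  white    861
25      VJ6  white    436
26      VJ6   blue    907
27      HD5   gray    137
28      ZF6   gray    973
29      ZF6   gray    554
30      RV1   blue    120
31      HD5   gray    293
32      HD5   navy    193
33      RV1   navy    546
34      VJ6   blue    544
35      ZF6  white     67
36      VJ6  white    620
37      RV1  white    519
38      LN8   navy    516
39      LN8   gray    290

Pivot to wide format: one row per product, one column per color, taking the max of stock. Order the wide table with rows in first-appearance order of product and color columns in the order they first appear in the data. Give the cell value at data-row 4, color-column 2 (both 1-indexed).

917

With rows in first-appearance order of product, row 4 is product=HD5. color columns in first-appearance order: blue, white, gray, navy; column 2 is white.
Long rows with product=HD5, color=white: max(917, 751) = 917.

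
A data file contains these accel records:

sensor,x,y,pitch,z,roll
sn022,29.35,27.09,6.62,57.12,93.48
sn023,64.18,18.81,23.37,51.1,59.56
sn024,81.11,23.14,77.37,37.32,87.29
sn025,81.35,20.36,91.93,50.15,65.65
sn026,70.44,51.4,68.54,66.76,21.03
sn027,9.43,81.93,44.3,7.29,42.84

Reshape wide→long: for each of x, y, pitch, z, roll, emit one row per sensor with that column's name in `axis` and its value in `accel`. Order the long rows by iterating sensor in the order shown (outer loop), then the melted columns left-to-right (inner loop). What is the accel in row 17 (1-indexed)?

30 rows total (6 × 5). Row 17: index ⌊(17-1)/5⌋ = 3 into sensor → sn025; (17-1) mod 5 = 1 into the melted columns → y.
So row 17 is (sn025, y, 20.36); accel = 20.36.

20.36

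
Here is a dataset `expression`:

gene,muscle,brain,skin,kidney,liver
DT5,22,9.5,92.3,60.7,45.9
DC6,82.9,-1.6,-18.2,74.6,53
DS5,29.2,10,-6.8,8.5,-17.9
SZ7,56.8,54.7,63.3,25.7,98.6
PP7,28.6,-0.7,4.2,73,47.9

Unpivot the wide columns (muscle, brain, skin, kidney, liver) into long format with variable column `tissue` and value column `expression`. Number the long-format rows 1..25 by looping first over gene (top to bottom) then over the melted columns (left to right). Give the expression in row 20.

98.6

25 rows total (5 × 5). Row 20: index ⌊(20-1)/5⌋ = 3 into gene → SZ7; (20-1) mod 5 = 4 into the melted columns → liver.
So row 20 is (SZ7, liver, 98.6); expression = 98.6.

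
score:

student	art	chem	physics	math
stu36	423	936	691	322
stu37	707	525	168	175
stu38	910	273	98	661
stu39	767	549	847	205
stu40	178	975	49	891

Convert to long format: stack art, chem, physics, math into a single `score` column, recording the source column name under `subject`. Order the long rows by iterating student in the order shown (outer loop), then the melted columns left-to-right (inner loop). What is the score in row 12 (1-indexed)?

20 rows total (5 × 4). Row 12: index ⌊(12-1)/4⌋ = 2 into student → stu38; (12-1) mod 4 = 3 into the melted columns → math.
So row 12 is (stu38, math, 661); score = 661.

661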